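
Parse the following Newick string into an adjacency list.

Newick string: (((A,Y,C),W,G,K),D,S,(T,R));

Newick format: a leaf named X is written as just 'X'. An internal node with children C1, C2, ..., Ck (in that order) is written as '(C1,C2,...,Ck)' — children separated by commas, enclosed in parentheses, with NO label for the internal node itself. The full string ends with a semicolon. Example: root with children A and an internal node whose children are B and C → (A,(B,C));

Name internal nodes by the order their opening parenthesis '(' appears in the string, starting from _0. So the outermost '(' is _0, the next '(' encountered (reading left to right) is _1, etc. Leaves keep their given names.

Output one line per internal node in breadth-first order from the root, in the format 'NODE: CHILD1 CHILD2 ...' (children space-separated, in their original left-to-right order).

Answer: _0: _1 D S _3
_1: _2 W G K
_3: T R
_2: A Y C

Derivation:
Input: (((A,Y,C),W,G,K),D,S,(T,R));
Scanning left-to-right, naming '(' by encounter order:
  pos 0: '(' -> open internal node _0 (depth 1)
  pos 1: '(' -> open internal node _1 (depth 2)
  pos 2: '(' -> open internal node _2 (depth 3)
  pos 8: ')' -> close internal node _2 (now at depth 2)
  pos 15: ')' -> close internal node _1 (now at depth 1)
  pos 21: '(' -> open internal node _3 (depth 2)
  pos 25: ')' -> close internal node _3 (now at depth 1)
  pos 26: ')' -> close internal node _0 (now at depth 0)
Total internal nodes: 4
BFS adjacency from root:
  _0: _1 D S _3
  _1: _2 W G K
  _3: T R
  _2: A Y C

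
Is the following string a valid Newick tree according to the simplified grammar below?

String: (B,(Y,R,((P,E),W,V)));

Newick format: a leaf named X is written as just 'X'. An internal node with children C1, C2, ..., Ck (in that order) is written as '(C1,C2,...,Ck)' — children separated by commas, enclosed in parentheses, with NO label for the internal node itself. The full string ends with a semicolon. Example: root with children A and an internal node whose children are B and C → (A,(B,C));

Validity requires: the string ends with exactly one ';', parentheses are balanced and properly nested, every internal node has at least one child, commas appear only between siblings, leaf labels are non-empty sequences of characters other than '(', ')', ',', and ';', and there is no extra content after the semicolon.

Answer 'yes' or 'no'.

Answer: yes

Derivation:
Input: (B,(Y,R,((P,E),W,V)));
Paren balance: 4 '(' vs 4 ')' OK
Ends with single ';': True
Full parse: OK
Valid: True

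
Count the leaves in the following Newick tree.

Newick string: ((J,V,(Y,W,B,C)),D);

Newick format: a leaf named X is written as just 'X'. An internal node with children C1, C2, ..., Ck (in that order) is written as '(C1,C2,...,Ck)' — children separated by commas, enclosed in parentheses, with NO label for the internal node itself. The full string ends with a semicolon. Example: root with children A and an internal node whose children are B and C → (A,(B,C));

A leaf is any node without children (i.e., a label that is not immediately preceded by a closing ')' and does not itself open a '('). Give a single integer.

Answer: 7

Derivation:
Newick: ((J,V,(Y,W,B,C)),D);
Scan left-to-right; a leaf is any maximal label run not followed by '(':
  pos 2: leaf 'J' → count = 1
  pos 4: leaf 'V' → count = 2
  pos 7: leaf 'Y' → count = 3
  pos 9: leaf 'W' → count = 4
  pos 11: leaf 'B' → count = 5
  pos 13: leaf 'C' → count = 6
  pos 17: leaf 'D' → count = 7
Total leaves: 7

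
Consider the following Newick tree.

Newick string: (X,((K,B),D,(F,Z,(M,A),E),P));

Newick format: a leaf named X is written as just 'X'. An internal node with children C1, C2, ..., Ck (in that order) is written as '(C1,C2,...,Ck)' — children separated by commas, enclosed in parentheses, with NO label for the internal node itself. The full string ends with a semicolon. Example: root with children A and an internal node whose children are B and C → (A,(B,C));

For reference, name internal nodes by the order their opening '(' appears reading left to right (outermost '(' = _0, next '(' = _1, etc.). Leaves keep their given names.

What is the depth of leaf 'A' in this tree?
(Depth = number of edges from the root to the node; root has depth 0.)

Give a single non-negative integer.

Newick: (X,((K,B),D,(F,Z,(M,A),E),P));
Naming internals by '(' encounter order: outermost '(' = _0, next = _1, ...
Query node: A
Path from root: _0 -> _1 -> _3 -> _4 -> A
Depth of A: 4 (number of edges from root)

Answer: 4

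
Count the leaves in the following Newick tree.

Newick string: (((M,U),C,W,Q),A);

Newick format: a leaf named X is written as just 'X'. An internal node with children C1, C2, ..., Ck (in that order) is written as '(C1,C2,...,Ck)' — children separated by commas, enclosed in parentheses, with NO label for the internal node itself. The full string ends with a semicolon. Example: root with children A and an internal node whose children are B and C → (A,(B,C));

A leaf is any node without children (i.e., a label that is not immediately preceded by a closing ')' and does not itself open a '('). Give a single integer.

Newick: (((M,U),C,W,Q),A);
Scan left-to-right; a leaf is any maximal label run not followed by '(':
  pos 3: leaf 'M' → count = 1
  pos 5: leaf 'U' → count = 2
  pos 8: leaf 'C' → count = 3
  pos 10: leaf 'W' → count = 4
  pos 12: leaf 'Q' → count = 5
  pos 15: leaf 'A' → count = 6
Total leaves: 6

Answer: 6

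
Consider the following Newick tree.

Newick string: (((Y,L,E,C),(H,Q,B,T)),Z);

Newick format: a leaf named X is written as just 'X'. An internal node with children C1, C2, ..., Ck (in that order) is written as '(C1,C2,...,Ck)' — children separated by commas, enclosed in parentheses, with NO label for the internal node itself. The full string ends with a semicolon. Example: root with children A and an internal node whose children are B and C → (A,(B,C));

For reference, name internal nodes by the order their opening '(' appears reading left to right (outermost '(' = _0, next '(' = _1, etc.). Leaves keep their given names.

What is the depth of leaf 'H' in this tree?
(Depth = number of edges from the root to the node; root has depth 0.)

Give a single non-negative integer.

Answer: 3

Derivation:
Newick: (((Y,L,E,C),(H,Q,B,T)),Z);
Naming internals by '(' encounter order: outermost '(' = _0, next = _1, ...
Query node: H
Path from root: _0 -> _1 -> _3 -> H
Depth of H: 3 (number of edges from root)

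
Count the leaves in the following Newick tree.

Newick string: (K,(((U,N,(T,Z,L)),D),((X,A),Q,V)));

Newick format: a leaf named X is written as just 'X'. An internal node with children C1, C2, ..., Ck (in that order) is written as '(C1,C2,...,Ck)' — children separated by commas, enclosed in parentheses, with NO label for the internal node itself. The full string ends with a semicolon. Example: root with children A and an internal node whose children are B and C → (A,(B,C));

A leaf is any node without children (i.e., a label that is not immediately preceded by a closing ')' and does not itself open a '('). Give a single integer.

Answer: 11

Derivation:
Newick: (K,(((U,N,(T,Z,L)),D),((X,A),Q,V)));
Scan left-to-right; a leaf is any maximal label run not followed by '(':
  pos 1: leaf 'K' → count = 1
  pos 6: leaf 'U' → count = 2
  pos 8: leaf 'N' → count = 3
  pos 11: leaf 'T' → count = 4
  pos 13: leaf 'Z' → count = 5
  pos 15: leaf 'L' → count = 6
  pos 19: leaf 'D' → count = 7
  pos 24: leaf 'X' → count = 8
  pos 26: leaf 'A' → count = 9
  pos 29: leaf 'Q' → count = 10
  pos 31: leaf 'V' → count = 11
Total leaves: 11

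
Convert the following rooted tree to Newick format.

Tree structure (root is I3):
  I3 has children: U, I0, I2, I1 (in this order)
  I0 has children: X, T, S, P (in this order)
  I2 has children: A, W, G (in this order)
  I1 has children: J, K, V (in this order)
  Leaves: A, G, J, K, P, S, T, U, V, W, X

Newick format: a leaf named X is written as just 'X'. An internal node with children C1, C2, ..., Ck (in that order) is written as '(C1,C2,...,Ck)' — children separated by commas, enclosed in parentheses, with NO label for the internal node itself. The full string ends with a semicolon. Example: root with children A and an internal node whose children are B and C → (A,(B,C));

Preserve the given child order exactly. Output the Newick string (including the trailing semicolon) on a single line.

Answer: (U,(X,T,S,P),(A,W,G),(J,K,V));

Derivation:
internal I3 with children ['U', 'I0', 'I2', 'I1']
  leaf 'U' → 'U'
  internal I0 with children ['X', 'T', 'S', 'P']
    leaf 'X' → 'X'
    leaf 'T' → 'T'
    leaf 'S' → 'S'
    leaf 'P' → 'P'
  → '(X,T,S,P)'
  internal I2 with children ['A', 'W', 'G']
    leaf 'A' → 'A'
    leaf 'W' → 'W'
    leaf 'G' → 'G'
  → '(A,W,G)'
  internal I1 with children ['J', 'K', 'V']
    leaf 'J' → 'J'
    leaf 'K' → 'K'
    leaf 'V' → 'V'
  → '(J,K,V)'
→ '(U,(X,T,S,P),(A,W,G),(J,K,V))'
Final: (U,(X,T,S,P),(A,W,G),(J,K,V));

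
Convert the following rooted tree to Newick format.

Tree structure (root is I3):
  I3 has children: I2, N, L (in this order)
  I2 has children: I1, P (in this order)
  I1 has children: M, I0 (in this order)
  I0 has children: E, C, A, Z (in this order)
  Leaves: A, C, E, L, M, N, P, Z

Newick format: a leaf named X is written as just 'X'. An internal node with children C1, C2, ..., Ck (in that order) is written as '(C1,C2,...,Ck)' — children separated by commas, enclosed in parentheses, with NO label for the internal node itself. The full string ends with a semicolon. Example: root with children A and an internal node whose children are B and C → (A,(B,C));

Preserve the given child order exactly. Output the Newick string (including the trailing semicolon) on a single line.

Answer: (((M,(E,C,A,Z)),P),N,L);

Derivation:
internal I3 with children ['I2', 'N', 'L']
  internal I2 with children ['I1', 'P']
    internal I1 with children ['M', 'I0']
      leaf 'M' → 'M'
      internal I0 with children ['E', 'C', 'A', 'Z']
        leaf 'E' → 'E'
        leaf 'C' → 'C'
        leaf 'A' → 'A'
        leaf 'Z' → 'Z'
      → '(E,C,A,Z)'
    → '(M,(E,C,A,Z))'
    leaf 'P' → 'P'
  → '((M,(E,C,A,Z)),P)'
  leaf 'N' → 'N'
  leaf 'L' → 'L'
→ '(((M,(E,C,A,Z)),P),N,L)'
Final: (((M,(E,C,A,Z)),P),N,L);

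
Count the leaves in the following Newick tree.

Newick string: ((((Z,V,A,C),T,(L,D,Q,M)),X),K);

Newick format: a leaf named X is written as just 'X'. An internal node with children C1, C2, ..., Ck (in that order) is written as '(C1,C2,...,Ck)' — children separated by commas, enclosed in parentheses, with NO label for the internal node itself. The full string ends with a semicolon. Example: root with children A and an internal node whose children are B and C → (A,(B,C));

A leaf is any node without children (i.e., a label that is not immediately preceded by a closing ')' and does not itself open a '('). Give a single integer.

Newick: ((((Z,V,A,C),T,(L,D,Q,M)),X),K);
Scan left-to-right; a leaf is any maximal label run not followed by '(':
  pos 4: leaf 'Z' → count = 1
  pos 6: leaf 'V' → count = 2
  pos 8: leaf 'A' → count = 3
  pos 10: leaf 'C' → count = 4
  pos 13: leaf 'T' → count = 5
  pos 16: leaf 'L' → count = 6
  pos 18: leaf 'D' → count = 7
  pos 20: leaf 'Q' → count = 8
  pos 22: leaf 'M' → count = 9
  pos 26: leaf 'X' → count = 10
  pos 29: leaf 'K' → count = 11
Total leaves: 11

Answer: 11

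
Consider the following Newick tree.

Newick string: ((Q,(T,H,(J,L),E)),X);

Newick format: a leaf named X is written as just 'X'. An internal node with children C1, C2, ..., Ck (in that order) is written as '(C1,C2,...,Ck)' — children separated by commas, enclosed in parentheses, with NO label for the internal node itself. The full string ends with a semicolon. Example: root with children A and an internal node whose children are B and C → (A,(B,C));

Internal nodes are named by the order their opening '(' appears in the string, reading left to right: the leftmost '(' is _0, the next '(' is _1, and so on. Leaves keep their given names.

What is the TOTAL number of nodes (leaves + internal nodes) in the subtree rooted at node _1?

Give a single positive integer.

Answer: 9

Derivation:
Newick: ((Q,(T,H,(J,L),E)),X);
Locate _1: it is the '(' at position 1 (the 2nd '(' reading left to right).
Query: subtree rooted at _1
_1: subtree_size = 1 + 8
  Q: subtree_size = 1 + 0
  _2: subtree_size = 1 + 6
    T: subtree_size = 1 + 0
    H: subtree_size = 1 + 0
    _3: subtree_size = 1 + 2
      J: subtree_size = 1 + 0
      L: subtree_size = 1 + 0
    E: subtree_size = 1 + 0
Total subtree size of _1: 9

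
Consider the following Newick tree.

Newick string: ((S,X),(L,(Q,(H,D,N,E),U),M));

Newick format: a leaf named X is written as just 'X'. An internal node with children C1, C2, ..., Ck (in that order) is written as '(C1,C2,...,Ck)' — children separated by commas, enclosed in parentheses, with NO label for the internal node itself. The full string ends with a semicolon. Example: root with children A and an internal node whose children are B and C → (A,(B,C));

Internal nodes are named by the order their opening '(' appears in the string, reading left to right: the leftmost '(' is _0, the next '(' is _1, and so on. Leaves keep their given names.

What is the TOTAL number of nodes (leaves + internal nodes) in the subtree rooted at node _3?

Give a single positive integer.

Newick: ((S,X),(L,(Q,(H,D,N,E),U),M));
Locate _3: it is the '(' at position 10 (the 4th '(' reading left to right).
Query: subtree rooted at _3
_3: subtree_size = 1 + 7
  Q: subtree_size = 1 + 0
  _4: subtree_size = 1 + 4
    H: subtree_size = 1 + 0
    D: subtree_size = 1 + 0
    N: subtree_size = 1 + 0
    E: subtree_size = 1 + 0
  U: subtree_size = 1 + 0
Total subtree size of _3: 8

Answer: 8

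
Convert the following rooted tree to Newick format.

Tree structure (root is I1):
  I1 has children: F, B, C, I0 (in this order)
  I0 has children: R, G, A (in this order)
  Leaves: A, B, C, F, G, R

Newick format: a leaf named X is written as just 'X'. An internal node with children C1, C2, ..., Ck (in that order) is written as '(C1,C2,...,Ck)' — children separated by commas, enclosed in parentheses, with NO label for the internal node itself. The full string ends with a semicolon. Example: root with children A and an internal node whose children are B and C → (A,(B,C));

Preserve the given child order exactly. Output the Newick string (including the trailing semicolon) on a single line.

internal I1 with children ['F', 'B', 'C', 'I0']
  leaf 'F' → 'F'
  leaf 'B' → 'B'
  leaf 'C' → 'C'
  internal I0 with children ['R', 'G', 'A']
    leaf 'R' → 'R'
    leaf 'G' → 'G'
    leaf 'A' → 'A'
  → '(R,G,A)'
→ '(F,B,C,(R,G,A))'
Final: (F,B,C,(R,G,A));

Answer: (F,B,C,(R,G,A));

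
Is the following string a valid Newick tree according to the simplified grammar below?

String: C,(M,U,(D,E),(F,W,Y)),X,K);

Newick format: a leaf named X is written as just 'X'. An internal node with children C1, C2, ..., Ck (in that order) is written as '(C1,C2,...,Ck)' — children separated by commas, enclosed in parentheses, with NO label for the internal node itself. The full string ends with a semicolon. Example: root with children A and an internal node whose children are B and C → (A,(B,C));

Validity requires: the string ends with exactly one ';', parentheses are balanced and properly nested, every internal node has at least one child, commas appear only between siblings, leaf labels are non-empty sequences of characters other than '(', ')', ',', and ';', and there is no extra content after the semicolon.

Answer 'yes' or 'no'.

Input: C,(M,U,(D,E),(F,W,Y)),X,K);
Paren balance: 3 '(' vs 4 ')' MISMATCH
Ends with single ';': True
Full parse: FAILS (extra content after tree at pos 1)
Valid: False

Answer: no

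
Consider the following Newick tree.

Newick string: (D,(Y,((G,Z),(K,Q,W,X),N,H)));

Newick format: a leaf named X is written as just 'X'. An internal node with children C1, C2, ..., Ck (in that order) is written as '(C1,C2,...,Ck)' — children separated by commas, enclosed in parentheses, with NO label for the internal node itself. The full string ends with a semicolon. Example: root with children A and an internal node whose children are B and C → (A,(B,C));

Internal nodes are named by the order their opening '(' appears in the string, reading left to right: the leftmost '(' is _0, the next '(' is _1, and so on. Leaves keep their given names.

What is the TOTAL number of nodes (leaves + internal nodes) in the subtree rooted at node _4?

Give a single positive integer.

Answer: 5

Derivation:
Newick: (D,(Y,((G,Z),(K,Q,W,X),N,H)));
Locate _4: it is the '(' at position 13 (the 5th '(' reading left to right).
Query: subtree rooted at _4
_4: subtree_size = 1 + 4
  K: subtree_size = 1 + 0
  Q: subtree_size = 1 + 0
  W: subtree_size = 1 + 0
  X: subtree_size = 1 + 0
Total subtree size of _4: 5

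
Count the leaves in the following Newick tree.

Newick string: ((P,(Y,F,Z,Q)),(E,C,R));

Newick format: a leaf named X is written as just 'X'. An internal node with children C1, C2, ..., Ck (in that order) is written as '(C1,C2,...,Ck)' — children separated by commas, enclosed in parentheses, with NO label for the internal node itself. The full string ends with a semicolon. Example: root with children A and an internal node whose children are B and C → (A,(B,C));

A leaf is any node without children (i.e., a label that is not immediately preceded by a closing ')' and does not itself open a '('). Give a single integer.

Answer: 8

Derivation:
Newick: ((P,(Y,F,Z,Q)),(E,C,R));
Scan left-to-right; a leaf is any maximal label run not followed by '(':
  pos 2: leaf 'P' → count = 1
  pos 5: leaf 'Y' → count = 2
  pos 7: leaf 'F' → count = 3
  pos 9: leaf 'Z' → count = 4
  pos 11: leaf 'Q' → count = 5
  pos 16: leaf 'E' → count = 6
  pos 18: leaf 'C' → count = 7
  pos 20: leaf 'R' → count = 8
Total leaves: 8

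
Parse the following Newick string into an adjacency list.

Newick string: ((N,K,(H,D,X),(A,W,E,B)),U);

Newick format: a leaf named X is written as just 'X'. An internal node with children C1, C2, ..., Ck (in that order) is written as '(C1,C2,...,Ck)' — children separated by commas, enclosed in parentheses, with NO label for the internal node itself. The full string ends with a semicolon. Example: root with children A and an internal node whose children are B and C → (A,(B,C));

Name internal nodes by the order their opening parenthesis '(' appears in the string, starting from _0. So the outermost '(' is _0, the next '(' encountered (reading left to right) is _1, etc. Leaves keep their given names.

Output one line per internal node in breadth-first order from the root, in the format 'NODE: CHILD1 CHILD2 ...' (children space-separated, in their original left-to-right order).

Input: ((N,K,(H,D,X),(A,W,E,B)),U);
Scanning left-to-right, naming '(' by encounter order:
  pos 0: '(' -> open internal node _0 (depth 1)
  pos 1: '(' -> open internal node _1 (depth 2)
  pos 6: '(' -> open internal node _2 (depth 3)
  pos 12: ')' -> close internal node _2 (now at depth 2)
  pos 14: '(' -> open internal node _3 (depth 3)
  pos 22: ')' -> close internal node _3 (now at depth 2)
  pos 23: ')' -> close internal node _1 (now at depth 1)
  pos 26: ')' -> close internal node _0 (now at depth 0)
Total internal nodes: 4
BFS adjacency from root:
  _0: _1 U
  _1: N K _2 _3
  _2: H D X
  _3: A W E B

Answer: _0: _1 U
_1: N K _2 _3
_2: H D X
_3: A W E B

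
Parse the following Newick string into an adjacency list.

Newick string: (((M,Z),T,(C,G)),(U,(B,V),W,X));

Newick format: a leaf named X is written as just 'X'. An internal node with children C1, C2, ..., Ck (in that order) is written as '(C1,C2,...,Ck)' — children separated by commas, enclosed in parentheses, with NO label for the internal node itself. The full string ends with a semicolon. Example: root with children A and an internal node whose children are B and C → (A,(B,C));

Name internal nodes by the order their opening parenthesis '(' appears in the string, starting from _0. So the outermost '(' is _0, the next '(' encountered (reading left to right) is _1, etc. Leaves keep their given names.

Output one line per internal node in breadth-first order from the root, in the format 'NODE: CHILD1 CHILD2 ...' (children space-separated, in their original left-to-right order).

Answer: _0: _1 _4
_1: _2 T _3
_4: U _5 W X
_2: M Z
_3: C G
_5: B V

Derivation:
Input: (((M,Z),T,(C,G)),(U,(B,V),W,X));
Scanning left-to-right, naming '(' by encounter order:
  pos 0: '(' -> open internal node _0 (depth 1)
  pos 1: '(' -> open internal node _1 (depth 2)
  pos 2: '(' -> open internal node _2 (depth 3)
  pos 6: ')' -> close internal node _2 (now at depth 2)
  pos 10: '(' -> open internal node _3 (depth 3)
  pos 14: ')' -> close internal node _3 (now at depth 2)
  pos 15: ')' -> close internal node _1 (now at depth 1)
  pos 17: '(' -> open internal node _4 (depth 2)
  pos 20: '(' -> open internal node _5 (depth 3)
  pos 24: ')' -> close internal node _5 (now at depth 2)
  pos 29: ')' -> close internal node _4 (now at depth 1)
  pos 30: ')' -> close internal node _0 (now at depth 0)
Total internal nodes: 6
BFS adjacency from root:
  _0: _1 _4
  _1: _2 T _3
  _4: U _5 W X
  _2: M Z
  _3: C G
  _5: B V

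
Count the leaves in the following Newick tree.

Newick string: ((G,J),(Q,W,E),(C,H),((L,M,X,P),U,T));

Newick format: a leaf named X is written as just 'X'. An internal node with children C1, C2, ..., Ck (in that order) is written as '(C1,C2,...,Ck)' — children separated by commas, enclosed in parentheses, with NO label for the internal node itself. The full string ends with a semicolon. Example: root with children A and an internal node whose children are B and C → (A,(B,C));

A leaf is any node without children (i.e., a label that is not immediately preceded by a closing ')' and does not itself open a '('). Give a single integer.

Newick: ((G,J),(Q,W,E),(C,H),((L,M,X,P),U,T));
Scan left-to-right; a leaf is any maximal label run not followed by '(':
  pos 2: leaf 'G' → count = 1
  pos 4: leaf 'J' → count = 2
  pos 8: leaf 'Q' → count = 3
  pos 10: leaf 'W' → count = 4
  pos 12: leaf 'E' → count = 5
  pos 16: leaf 'C' → count = 6
  pos 18: leaf 'H' → count = 7
  pos 23: leaf 'L' → count = 8
  pos 25: leaf 'M' → count = 9
  pos 27: leaf 'X' → count = 10
  pos 29: leaf 'P' → count = 11
  pos 32: leaf 'U' → count = 12
  pos 34: leaf 'T' → count = 13
Total leaves: 13

Answer: 13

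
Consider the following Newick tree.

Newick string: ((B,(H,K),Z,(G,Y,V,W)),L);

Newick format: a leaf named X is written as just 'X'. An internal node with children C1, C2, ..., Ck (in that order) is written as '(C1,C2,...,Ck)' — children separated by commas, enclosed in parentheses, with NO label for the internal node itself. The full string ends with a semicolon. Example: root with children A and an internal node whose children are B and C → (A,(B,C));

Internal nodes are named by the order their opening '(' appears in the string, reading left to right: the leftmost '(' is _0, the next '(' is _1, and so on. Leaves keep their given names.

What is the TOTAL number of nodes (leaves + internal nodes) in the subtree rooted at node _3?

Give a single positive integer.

Answer: 5

Derivation:
Newick: ((B,(H,K),Z,(G,Y,V,W)),L);
Locate _3: it is the '(' at position 12 (the 4th '(' reading left to right).
Query: subtree rooted at _3
_3: subtree_size = 1 + 4
  G: subtree_size = 1 + 0
  Y: subtree_size = 1 + 0
  V: subtree_size = 1 + 0
  W: subtree_size = 1 + 0
Total subtree size of _3: 5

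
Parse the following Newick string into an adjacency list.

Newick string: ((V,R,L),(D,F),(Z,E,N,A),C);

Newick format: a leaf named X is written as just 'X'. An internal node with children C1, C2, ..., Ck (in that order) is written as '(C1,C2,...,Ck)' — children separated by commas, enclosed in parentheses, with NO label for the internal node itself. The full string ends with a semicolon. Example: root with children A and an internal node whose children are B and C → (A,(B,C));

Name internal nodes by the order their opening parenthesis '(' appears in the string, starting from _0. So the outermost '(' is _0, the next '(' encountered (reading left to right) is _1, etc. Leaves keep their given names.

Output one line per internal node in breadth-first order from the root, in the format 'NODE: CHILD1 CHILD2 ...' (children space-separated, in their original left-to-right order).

Answer: _0: _1 _2 _3 C
_1: V R L
_2: D F
_3: Z E N A

Derivation:
Input: ((V,R,L),(D,F),(Z,E,N,A),C);
Scanning left-to-right, naming '(' by encounter order:
  pos 0: '(' -> open internal node _0 (depth 1)
  pos 1: '(' -> open internal node _1 (depth 2)
  pos 7: ')' -> close internal node _1 (now at depth 1)
  pos 9: '(' -> open internal node _2 (depth 2)
  pos 13: ')' -> close internal node _2 (now at depth 1)
  pos 15: '(' -> open internal node _3 (depth 2)
  pos 23: ')' -> close internal node _3 (now at depth 1)
  pos 26: ')' -> close internal node _0 (now at depth 0)
Total internal nodes: 4
BFS adjacency from root:
  _0: _1 _2 _3 C
  _1: V R L
  _2: D F
  _3: Z E N A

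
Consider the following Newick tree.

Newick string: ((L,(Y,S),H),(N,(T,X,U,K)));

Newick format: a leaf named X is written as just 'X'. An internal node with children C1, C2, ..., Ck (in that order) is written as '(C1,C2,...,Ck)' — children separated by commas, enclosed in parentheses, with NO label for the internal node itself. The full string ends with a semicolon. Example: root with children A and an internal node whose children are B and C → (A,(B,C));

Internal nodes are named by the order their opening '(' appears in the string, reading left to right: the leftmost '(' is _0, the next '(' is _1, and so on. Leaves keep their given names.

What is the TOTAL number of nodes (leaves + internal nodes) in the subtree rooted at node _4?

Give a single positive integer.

Newick: ((L,(Y,S),H),(N,(T,X,U,K)));
Locate _4: it is the '(' at position 16 (the 5th '(' reading left to right).
Query: subtree rooted at _4
_4: subtree_size = 1 + 4
  T: subtree_size = 1 + 0
  X: subtree_size = 1 + 0
  U: subtree_size = 1 + 0
  K: subtree_size = 1 + 0
Total subtree size of _4: 5

Answer: 5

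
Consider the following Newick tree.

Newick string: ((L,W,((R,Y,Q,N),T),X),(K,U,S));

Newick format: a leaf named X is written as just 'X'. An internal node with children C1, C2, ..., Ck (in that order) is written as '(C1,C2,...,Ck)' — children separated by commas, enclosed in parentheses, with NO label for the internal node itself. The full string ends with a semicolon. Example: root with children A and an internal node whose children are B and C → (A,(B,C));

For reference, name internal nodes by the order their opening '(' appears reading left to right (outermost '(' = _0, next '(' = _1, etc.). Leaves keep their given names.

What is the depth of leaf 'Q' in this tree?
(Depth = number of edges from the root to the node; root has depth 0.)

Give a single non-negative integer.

Answer: 4

Derivation:
Newick: ((L,W,((R,Y,Q,N),T),X),(K,U,S));
Naming internals by '(' encounter order: outermost '(' = _0, next = _1, ...
Query node: Q
Path from root: _0 -> _1 -> _2 -> _3 -> Q
Depth of Q: 4 (number of edges from root)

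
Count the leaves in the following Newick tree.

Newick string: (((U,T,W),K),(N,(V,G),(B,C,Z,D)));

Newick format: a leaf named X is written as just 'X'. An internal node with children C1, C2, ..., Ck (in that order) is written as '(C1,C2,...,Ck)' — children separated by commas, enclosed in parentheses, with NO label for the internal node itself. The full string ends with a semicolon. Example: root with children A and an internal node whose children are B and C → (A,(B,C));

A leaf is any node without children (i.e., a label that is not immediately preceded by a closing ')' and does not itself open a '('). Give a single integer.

Newick: (((U,T,W),K),(N,(V,G),(B,C,Z,D)));
Scan left-to-right; a leaf is any maximal label run not followed by '(':
  pos 3: leaf 'U' → count = 1
  pos 5: leaf 'T' → count = 2
  pos 7: leaf 'W' → count = 3
  pos 10: leaf 'K' → count = 4
  pos 14: leaf 'N' → count = 5
  pos 17: leaf 'V' → count = 6
  pos 19: leaf 'G' → count = 7
  pos 23: leaf 'B' → count = 8
  pos 25: leaf 'C' → count = 9
  pos 27: leaf 'Z' → count = 10
  pos 29: leaf 'D' → count = 11
Total leaves: 11

Answer: 11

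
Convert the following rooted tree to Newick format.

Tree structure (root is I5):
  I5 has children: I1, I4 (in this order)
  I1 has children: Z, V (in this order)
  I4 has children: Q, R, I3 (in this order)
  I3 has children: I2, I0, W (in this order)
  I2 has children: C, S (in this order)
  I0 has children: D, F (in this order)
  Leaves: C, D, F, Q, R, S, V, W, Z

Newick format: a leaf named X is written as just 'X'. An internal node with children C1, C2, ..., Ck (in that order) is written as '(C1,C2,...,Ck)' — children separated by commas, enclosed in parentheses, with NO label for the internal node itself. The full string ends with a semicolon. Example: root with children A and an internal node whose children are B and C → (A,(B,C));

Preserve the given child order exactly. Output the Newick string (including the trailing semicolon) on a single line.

internal I5 with children ['I1', 'I4']
  internal I1 with children ['Z', 'V']
    leaf 'Z' → 'Z'
    leaf 'V' → 'V'
  → '(Z,V)'
  internal I4 with children ['Q', 'R', 'I3']
    leaf 'Q' → 'Q'
    leaf 'R' → 'R'
    internal I3 with children ['I2', 'I0', 'W']
      internal I2 with children ['C', 'S']
        leaf 'C' → 'C'
        leaf 'S' → 'S'
      → '(C,S)'
      internal I0 with children ['D', 'F']
        leaf 'D' → 'D'
        leaf 'F' → 'F'
      → '(D,F)'
      leaf 'W' → 'W'
    → '((C,S),(D,F),W)'
  → '(Q,R,((C,S),(D,F),W))'
→ '((Z,V),(Q,R,((C,S),(D,F),W)))'
Final: ((Z,V),(Q,R,((C,S),(D,F),W)));

Answer: ((Z,V),(Q,R,((C,S),(D,F),W)));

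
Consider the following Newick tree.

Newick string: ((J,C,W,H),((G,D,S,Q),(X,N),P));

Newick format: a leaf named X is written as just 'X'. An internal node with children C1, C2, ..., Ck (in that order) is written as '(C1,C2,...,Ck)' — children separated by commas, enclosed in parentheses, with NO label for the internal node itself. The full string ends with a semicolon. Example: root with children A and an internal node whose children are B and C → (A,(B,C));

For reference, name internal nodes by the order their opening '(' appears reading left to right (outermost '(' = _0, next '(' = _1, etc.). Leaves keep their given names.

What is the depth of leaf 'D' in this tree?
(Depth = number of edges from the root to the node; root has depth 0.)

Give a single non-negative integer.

Answer: 3

Derivation:
Newick: ((J,C,W,H),((G,D,S,Q),(X,N),P));
Naming internals by '(' encounter order: outermost '(' = _0, next = _1, ...
Query node: D
Path from root: _0 -> _2 -> _3 -> D
Depth of D: 3 (number of edges from root)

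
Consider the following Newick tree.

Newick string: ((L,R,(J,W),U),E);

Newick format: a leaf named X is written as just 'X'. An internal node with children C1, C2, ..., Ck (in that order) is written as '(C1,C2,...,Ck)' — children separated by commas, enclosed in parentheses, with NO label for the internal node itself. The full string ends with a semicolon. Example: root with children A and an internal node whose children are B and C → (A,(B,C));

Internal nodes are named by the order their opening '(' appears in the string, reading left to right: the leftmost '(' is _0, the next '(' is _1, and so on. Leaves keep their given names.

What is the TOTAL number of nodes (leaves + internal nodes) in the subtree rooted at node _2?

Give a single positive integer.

Answer: 3

Derivation:
Newick: ((L,R,(J,W),U),E);
Locate _2: it is the '(' at position 6 (the 3rd '(' reading left to right).
Query: subtree rooted at _2
_2: subtree_size = 1 + 2
  J: subtree_size = 1 + 0
  W: subtree_size = 1 + 0
Total subtree size of _2: 3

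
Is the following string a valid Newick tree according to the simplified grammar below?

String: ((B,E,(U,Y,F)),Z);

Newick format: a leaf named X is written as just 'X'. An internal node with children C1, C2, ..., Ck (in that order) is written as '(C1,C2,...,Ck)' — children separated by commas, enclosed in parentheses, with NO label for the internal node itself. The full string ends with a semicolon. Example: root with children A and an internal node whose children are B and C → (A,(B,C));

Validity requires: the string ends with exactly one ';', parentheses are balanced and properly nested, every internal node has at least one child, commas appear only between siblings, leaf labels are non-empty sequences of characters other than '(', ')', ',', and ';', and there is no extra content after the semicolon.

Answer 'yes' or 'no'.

Input: ((B,E,(U,Y,F)),Z);
Paren balance: 3 '(' vs 3 ')' OK
Ends with single ';': True
Full parse: OK
Valid: True

Answer: yes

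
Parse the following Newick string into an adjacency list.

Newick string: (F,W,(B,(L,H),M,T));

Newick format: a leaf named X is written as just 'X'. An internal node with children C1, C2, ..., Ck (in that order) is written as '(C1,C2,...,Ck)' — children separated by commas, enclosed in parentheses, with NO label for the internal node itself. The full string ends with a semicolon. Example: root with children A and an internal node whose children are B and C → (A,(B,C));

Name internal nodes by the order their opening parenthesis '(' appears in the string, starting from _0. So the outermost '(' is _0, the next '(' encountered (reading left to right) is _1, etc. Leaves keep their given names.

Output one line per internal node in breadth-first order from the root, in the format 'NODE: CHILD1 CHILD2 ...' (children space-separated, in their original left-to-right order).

Input: (F,W,(B,(L,H),M,T));
Scanning left-to-right, naming '(' by encounter order:
  pos 0: '(' -> open internal node _0 (depth 1)
  pos 5: '(' -> open internal node _1 (depth 2)
  pos 8: '(' -> open internal node _2 (depth 3)
  pos 12: ')' -> close internal node _2 (now at depth 2)
  pos 17: ')' -> close internal node _1 (now at depth 1)
  pos 18: ')' -> close internal node _0 (now at depth 0)
Total internal nodes: 3
BFS adjacency from root:
  _0: F W _1
  _1: B _2 M T
  _2: L H

Answer: _0: F W _1
_1: B _2 M T
_2: L H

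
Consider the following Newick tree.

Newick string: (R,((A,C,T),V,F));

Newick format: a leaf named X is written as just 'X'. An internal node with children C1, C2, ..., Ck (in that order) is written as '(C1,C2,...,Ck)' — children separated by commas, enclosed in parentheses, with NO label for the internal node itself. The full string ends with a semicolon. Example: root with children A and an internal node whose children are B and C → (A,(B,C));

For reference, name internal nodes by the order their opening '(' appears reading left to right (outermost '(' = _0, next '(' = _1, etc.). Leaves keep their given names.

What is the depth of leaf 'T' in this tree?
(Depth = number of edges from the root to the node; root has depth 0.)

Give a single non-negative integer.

Newick: (R,((A,C,T),V,F));
Naming internals by '(' encounter order: outermost '(' = _0, next = _1, ...
Query node: T
Path from root: _0 -> _1 -> _2 -> T
Depth of T: 3 (number of edges from root)

Answer: 3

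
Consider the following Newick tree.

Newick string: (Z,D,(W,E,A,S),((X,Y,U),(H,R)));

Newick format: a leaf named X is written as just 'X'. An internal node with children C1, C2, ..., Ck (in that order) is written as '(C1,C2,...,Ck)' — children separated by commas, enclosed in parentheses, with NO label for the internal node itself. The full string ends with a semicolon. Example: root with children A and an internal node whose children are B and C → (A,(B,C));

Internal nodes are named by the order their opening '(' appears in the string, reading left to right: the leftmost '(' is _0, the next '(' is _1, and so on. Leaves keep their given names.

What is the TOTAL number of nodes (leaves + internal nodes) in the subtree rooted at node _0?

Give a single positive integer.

Newick: (Z,D,(W,E,A,S),((X,Y,U),(H,R)));
Locate _0: it is the '(' at position 0 (the 1st '(' reading left to right).
Query: subtree rooted at _0
_0: subtree_size = 1 + 15
  Z: subtree_size = 1 + 0
  D: subtree_size = 1 + 0
  _1: subtree_size = 1 + 4
    W: subtree_size = 1 + 0
    E: subtree_size = 1 + 0
    A: subtree_size = 1 + 0
    S: subtree_size = 1 + 0
  _2: subtree_size = 1 + 7
    _3: subtree_size = 1 + 3
      X: subtree_size = 1 + 0
      Y: subtree_size = 1 + 0
      U: subtree_size = 1 + 0
    _4: subtree_size = 1 + 2
      H: subtree_size = 1 + 0
      R: subtree_size = 1 + 0
Total subtree size of _0: 16

Answer: 16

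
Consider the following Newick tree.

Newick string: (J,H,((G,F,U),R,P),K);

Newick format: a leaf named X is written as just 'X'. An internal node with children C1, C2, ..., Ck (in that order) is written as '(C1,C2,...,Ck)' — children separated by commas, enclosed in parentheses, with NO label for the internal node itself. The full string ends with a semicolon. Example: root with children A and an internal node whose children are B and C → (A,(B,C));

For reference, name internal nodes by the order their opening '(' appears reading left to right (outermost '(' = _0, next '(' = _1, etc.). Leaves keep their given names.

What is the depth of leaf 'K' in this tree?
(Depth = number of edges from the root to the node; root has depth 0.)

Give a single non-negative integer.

Answer: 1

Derivation:
Newick: (J,H,((G,F,U),R,P),K);
Naming internals by '(' encounter order: outermost '(' = _0, next = _1, ...
Query node: K
Path from root: _0 -> K
Depth of K: 1 (number of edges from root)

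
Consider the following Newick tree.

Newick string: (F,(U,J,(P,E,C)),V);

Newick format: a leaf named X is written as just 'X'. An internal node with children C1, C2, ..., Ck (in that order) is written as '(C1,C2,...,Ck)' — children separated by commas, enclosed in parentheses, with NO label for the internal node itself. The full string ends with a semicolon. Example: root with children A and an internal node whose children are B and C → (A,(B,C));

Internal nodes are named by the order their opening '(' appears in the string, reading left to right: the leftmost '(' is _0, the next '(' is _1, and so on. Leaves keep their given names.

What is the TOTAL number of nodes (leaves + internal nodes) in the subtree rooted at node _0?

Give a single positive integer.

Newick: (F,(U,J,(P,E,C)),V);
Locate _0: it is the '(' at position 0 (the 1st '(' reading left to right).
Query: subtree rooted at _0
_0: subtree_size = 1 + 9
  F: subtree_size = 1 + 0
  _1: subtree_size = 1 + 6
    U: subtree_size = 1 + 0
    J: subtree_size = 1 + 0
    _2: subtree_size = 1 + 3
      P: subtree_size = 1 + 0
      E: subtree_size = 1 + 0
      C: subtree_size = 1 + 0
  V: subtree_size = 1 + 0
Total subtree size of _0: 10

Answer: 10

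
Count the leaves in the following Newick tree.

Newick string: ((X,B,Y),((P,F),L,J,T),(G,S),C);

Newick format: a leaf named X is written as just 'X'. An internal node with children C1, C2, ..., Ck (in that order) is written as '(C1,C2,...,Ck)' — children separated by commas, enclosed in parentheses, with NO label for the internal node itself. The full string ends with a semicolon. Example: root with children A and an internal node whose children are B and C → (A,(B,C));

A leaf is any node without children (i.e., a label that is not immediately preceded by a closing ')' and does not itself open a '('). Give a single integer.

Newick: ((X,B,Y),((P,F),L,J,T),(G,S),C);
Scan left-to-right; a leaf is any maximal label run not followed by '(':
  pos 2: leaf 'X' → count = 1
  pos 4: leaf 'B' → count = 2
  pos 6: leaf 'Y' → count = 3
  pos 11: leaf 'P' → count = 4
  pos 13: leaf 'F' → count = 5
  pos 16: leaf 'L' → count = 6
  pos 18: leaf 'J' → count = 7
  pos 20: leaf 'T' → count = 8
  pos 24: leaf 'G' → count = 9
  pos 26: leaf 'S' → count = 10
  pos 29: leaf 'C' → count = 11
Total leaves: 11

Answer: 11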